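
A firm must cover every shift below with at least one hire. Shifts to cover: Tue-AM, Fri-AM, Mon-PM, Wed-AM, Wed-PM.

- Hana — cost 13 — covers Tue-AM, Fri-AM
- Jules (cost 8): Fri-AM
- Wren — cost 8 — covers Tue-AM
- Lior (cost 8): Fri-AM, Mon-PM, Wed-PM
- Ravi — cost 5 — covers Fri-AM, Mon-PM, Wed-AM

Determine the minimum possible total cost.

21

Choose Wren, Lior, and Ravi: together they cover Tue-AM, Fri-AM, Mon-PM, Wed-AM, Wed-PM — every shift.
Total cost: 8 + 8 + 5 = 21.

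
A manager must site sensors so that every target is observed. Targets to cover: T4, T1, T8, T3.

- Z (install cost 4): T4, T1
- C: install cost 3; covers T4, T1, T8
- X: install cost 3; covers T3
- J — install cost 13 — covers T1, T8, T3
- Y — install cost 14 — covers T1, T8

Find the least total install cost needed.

Choose C and X: together they cover T4, T1, T8, T3 — every target.
Total install cost: 3 + 3 = 6.
No cover costs less than 6.

6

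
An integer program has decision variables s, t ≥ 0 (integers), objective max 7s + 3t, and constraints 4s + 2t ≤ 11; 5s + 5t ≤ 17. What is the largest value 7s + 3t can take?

(s,t)=(2,1): 4·2+2·1=10≤11, 5·2+5·1=15≤17, objective 17.
(s,t)=(2,0): 4·2+2·0=8≤11, 5·2+5·0=10≤17, objective 14.
No feasible integer point exceeds 17.

17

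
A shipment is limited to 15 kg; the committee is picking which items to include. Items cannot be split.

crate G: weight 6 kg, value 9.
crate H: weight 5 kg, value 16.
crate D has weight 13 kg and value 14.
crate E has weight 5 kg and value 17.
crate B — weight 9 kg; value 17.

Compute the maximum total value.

34

Allowing fractional choices, the relaxed optimum would be about 42.4, but items are indivisible.
crate H + crate E: weight 5 + 5 = 10 ≤ 15, value 16 + 17 = 33.
crate H + crate B: weight 5 + 9 = 14 ≤ 15, value 16 + 17 = 33.
crate E + crate B: weight 5 + 9 = 14 ≤ 15, value 17 + 17 = 34.
Best is crate E and crate B with total value 34.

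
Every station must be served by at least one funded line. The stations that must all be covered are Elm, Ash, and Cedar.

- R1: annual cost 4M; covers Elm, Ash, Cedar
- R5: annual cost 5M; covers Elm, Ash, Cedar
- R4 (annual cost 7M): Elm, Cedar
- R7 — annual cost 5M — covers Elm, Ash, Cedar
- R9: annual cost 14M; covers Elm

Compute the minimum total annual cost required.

R1 alone covers Elm, Ash, Cedar — every station.
Total annual cost: 4.
No cover costs less than 4.

4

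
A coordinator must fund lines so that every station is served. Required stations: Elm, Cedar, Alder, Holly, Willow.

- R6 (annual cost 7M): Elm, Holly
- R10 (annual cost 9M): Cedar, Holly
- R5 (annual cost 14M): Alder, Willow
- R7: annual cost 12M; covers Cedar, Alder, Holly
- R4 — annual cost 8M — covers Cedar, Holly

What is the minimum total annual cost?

Choose R6, R5, and R4: together they cover Elm, Cedar, Alder, Holly, Willow — every station.
Total annual cost: 7 + 14 + 8 = 29.

29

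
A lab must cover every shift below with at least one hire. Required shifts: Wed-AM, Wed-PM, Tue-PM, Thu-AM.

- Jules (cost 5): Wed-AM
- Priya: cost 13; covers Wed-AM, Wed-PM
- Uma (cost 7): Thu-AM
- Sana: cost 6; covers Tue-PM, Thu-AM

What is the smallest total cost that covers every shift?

19

The greedy cost-per-new-shift heuristic would pick Sana, Jules, and Priya for 24, but a cheaper cover exists.
Choose Priya and Sana: together they cover Wed-AM, Wed-PM, Tue-PM, Thu-AM — every shift.
Total cost: 13 + 6 = 19.
No cover costs less than 19.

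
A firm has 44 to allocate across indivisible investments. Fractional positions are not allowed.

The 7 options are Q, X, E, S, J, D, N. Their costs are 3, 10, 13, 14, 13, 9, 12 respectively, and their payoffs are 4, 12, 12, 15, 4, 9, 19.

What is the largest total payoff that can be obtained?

52

Take X, E, D, and N: cost 10 + 13 + 9 + 12 = 44 ≤ 44, payoff 12 + 12 + 9 + 19 = 52.
No other feasible combination does better.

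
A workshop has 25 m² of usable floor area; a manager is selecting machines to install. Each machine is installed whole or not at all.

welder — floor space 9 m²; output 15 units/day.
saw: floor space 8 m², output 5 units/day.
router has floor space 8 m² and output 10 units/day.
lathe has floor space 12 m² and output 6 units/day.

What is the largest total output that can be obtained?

30

This is an integer program with binary decision variables.
welder + router: floor space 9 + 8 = 17 ≤ 25, output 15 + 10 = 25.
welder + saw + router: floor space 9 + 8 + 8 = 25 ≤ 25, output 15 + 5 + 10 = 30.
Best is welder, saw, and router with total output 30.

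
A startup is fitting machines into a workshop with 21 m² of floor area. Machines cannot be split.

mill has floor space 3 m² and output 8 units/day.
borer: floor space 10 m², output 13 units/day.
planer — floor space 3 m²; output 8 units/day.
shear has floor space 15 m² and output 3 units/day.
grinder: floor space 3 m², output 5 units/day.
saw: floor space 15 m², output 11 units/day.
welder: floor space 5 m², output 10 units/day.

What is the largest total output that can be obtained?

39

Take mill, borer, planer, and welder: floor space 3 + 10 + 3 + 5 = 21 ≤ 21, output 8 + 13 + 8 + 10 = 39.
No other feasible combination does better.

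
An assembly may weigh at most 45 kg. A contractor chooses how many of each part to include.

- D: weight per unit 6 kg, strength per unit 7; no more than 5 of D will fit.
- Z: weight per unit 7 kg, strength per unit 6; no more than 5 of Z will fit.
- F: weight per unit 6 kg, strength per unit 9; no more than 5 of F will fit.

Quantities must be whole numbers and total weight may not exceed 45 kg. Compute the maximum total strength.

F has the best ratio (9/6); taking only F gives at most 5×9 = 45 (stopped by the supply cap of 5).
Mixing does better — 2×D and 5×F: weight 42 ≤ 45, strength 2·7 + 5·9 = 59.

59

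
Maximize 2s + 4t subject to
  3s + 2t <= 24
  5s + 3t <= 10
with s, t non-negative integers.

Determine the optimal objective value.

The continuous relaxation peaks at (0, 3.33) with value 13.33; rounding to a feasible lattice point costs some objective.
(s,t)=(0,3) is feasible, giving 12.
(s,t)=(0,2) is feasible, giving 8.
No feasible integer point exceeds 12.

12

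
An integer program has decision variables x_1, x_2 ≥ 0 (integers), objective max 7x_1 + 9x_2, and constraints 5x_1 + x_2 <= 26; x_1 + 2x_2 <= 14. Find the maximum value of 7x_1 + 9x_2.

Relaxing integrality, the LP optimum is 73.56 at (x_1,x_2) = (4.22, 4.89), which is not an integer point.
(x_1,x_2)=(4,5): 5·4+1·5=25≤26, 1·4+2·5=14≤14, objective 73.
(x_1,x_2)=(3,5): 5·3+1·5=20≤26, 1·3+2·5=13≤14, objective 66.
The best lattice point is (4,5), giving 73.

73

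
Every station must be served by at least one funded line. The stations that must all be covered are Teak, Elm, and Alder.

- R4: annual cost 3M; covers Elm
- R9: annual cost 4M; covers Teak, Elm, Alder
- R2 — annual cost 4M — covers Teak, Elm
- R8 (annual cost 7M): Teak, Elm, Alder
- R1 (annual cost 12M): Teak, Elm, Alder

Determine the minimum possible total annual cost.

R9 alone covers Teak, Elm, Alder — every station.
Total annual cost: 4.

4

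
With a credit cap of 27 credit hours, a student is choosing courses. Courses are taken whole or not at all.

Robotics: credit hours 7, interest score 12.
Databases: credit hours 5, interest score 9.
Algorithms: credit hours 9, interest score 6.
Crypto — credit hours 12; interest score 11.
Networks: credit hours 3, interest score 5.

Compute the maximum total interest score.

Treat it as a binary knapsack problem.
Robotics + Databases + Crypto + Networks: credit hours 7 + 5 + 12 + 3 = 27 ≤ 27, interest score 12 + 9 + 11 + 5 = 37.
Robotics + Databases + Crypto: credit hours 7 + 5 + 12 = 24 ≤ 27, interest score 12 + 9 + 11 = 32.
Best is Robotics, Databases, Crypto, and Networks with total interest score 37.

37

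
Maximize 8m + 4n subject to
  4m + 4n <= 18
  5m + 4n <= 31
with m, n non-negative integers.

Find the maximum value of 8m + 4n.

The continuous relaxation peaks at (4.5, 0) with value 36.00; rounding to a feasible lattice point costs some objective.
(m,n)=(4,0): 4·4+4·0=16≤18, 5·4+4·0=20≤31, objective 32.
(m,n)=(3,1): 4·3+4·1=16≤18, 5·3+4·1=19≤31, objective 28.
(m,n)=(3,0): 4·3+4·0=12≤18, 5·3+4·0=15≤31, objective 24.
The best lattice point is (4,0), giving 32.

32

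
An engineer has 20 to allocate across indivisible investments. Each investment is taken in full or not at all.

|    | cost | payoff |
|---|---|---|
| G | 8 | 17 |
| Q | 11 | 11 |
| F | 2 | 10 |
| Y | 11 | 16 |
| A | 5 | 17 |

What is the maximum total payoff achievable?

F + Y + A: cost 2 + 11 + 5 = 18 ≤ 20, payoff 10 + 16 + 17 = 43.
G + F + A: cost 8 + 2 + 5 = 15 ≤ 20, payoff 17 + 10 + 17 = 44.
Best is G, F, and A with total payoff 44.

44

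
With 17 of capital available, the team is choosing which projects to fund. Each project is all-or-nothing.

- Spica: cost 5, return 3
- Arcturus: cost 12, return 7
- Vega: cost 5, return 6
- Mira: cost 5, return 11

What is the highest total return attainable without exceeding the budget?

Treat it as a binary knapsack problem.
Spica + Vega + Mira: cost 5 + 5 + 5 = 15 ≤ 17, return 3 + 6 + 11 = 20.
Arcturus + Mira: cost 12 + 5 = 17 ≤ 17, return 7 + 11 = 18.
Best is Spica, Vega, and Mira with total return 20.

20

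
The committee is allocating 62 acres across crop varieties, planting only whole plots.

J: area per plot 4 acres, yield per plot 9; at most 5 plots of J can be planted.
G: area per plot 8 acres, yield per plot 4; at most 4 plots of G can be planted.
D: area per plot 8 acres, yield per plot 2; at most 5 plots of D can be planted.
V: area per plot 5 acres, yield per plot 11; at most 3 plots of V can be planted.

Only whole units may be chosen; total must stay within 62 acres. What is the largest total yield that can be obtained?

Take 5×J, 3×G, and 3×V: area 59 ≤ 62, yield 5·9 + 3·4 + 3·11 = 90.
J has the best ratio (9/4) and is taken to its limit of 5; remaining capacity is filled optimally with the others.

90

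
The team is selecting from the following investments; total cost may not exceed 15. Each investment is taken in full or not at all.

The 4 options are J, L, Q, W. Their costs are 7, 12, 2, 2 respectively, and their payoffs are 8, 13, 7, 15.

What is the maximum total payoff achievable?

Treat it as a binary knapsack problem.
Take J, Q, and W: cost 7 + 2 + 2 = 11 ≤ 15, payoff 8 + 7 + 15 = 30.
No other feasible combination does better.

30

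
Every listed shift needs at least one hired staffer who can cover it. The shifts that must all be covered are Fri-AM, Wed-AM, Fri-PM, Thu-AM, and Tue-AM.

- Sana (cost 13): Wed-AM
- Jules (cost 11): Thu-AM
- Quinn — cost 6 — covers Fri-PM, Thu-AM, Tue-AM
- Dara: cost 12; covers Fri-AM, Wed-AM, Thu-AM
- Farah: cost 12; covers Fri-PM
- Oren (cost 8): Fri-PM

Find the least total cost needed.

This is a weighted set-cover instance.
Choose Quinn and Dara: together they cover Fri-AM, Wed-AM, Fri-PM, Thu-AM, Tue-AM — every shift.
Total cost: 6 + 12 = 18.
No cover costs less than 18.

18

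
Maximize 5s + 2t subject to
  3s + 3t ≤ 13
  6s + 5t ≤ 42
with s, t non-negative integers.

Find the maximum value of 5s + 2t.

20

(s,t)=(4,0) is feasible, giving 20.
(s,t)=(3,1) is feasible, giving 17.
(s,t)=(3,0) is feasible, giving 15.
The best lattice point is (4,0), giving 20.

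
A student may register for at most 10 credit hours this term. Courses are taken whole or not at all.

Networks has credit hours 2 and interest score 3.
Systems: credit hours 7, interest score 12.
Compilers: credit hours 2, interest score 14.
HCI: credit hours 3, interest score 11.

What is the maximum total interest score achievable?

28

Systems + Compilers: credit hours 7 + 2 = 9 ≤ 10, interest score 12 + 14 = 26.
Networks + Compilers + HCI: credit hours 2 + 2 + 3 = 7 ≤ 10, interest score 3 + 14 + 11 = 28.
Best is Networks, Compilers, and HCI with total interest score 28.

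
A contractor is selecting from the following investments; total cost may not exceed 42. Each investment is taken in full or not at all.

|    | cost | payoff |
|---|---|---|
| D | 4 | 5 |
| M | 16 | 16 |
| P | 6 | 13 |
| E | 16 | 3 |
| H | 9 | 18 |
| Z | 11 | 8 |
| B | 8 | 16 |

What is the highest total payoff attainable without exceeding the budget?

63

Allowing fractional choices, the relaxed optimum would be about 67.0, but investments are indivisible.
M + P + H + B: cost 16 + 6 + 9 + 8 = 39 ≤ 42, payoff 16 + 13 + 18 + 16 = 63.
P + H + Z + B: cost 6 + 9 + 11 + 8 = 34 ≤ 42, payoff 13 + 18 + 8 + 16 = 55.
D + P + H + Z + B: cost 4 + 6 + 9 + 11 + 8 = 38 ≤ 42, payoff 5 + 13 + 18 + 8 + 16 = 60.
Best is M, P, H, and B with total payoff 63.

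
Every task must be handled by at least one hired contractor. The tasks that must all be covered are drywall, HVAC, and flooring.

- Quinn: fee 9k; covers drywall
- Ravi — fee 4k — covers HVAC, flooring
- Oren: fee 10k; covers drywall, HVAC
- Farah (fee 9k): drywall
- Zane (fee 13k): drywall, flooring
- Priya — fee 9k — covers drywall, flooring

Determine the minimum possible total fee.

13

This is an integer covering problem.
Choose Quinn and Ravi: together they cover drywall, HVAC, flooring — every task.
Total fee: 9 + 4 = 13.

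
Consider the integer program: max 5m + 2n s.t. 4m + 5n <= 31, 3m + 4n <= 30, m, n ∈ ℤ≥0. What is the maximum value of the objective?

The continuous relaxation peaks at (7.75, 0) with value 38.75; rounding to a feasible lattice point costs some objective.
(m,n)=(7,0): 4·7+5·0=28≤31, 3·7+4·0=21≤30, objective 35.
(m,n)=(6,1): 4·6+5·1=29≤31, 3·6+4·1=22≤30, objective 32.
(m,n)=(6,0): 4·6+5·0=24≤31, 3·6+4·0=18≤30, objective 30.
No feasible integer point exceeds 35.

35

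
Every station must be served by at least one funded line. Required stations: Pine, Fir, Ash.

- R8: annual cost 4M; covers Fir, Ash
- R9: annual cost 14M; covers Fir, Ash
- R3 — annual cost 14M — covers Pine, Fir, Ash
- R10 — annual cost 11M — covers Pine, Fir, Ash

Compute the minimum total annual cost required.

11

This is an integer covering problem.
The greedy cost-per-new-station heuristic would pick R8 and R10 for 15, but a cheaper cover exists.
R10 alone covers Pine, Fir, Ash — every station.
Total annual cost: 11.
No cover costs less than 11.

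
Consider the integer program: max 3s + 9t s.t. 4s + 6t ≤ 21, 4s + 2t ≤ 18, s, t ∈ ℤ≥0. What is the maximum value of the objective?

27

(s,t)=(0,3): 4·0+6·3=18≤21, 4·0+2·3=6≤18, objective 27.
(s,t)=(1,2): 4·1+6·2=16≤21, 4·1+2·2=8≤18, objective 21.
(s,t)=(0,2): 4·0+6·2=12≤21, 4·0+2·2=4≤18, objective 18.
The best lattice point is (0,3), giving 27.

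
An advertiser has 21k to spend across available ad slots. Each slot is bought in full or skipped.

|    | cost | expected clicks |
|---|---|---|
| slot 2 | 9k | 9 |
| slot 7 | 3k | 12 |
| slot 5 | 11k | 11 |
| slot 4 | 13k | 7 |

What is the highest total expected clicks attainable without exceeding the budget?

Take slot 7 and slot 5: cost 3 + 11 = 14 ≤ 21, expected clicks 12 + 11 = 23.
No other feasible combination does better.

23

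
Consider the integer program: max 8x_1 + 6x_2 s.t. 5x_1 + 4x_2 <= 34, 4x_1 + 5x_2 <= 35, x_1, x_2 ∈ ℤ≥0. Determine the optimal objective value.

54

The continuous relaxation peaks at (6.8, 0) with value 54.40; rounding to a feasible lattice point costs some objective.
(x_1,x_2)=(6,1): 5·6+4·1=34≤34, 4·6+5·1=29≤35, objective 54.
(x_1,x_2)=(5,2): 5·5+4·2=33≤34, 4·5+5·2=30≤35, objective 52.
Maximum is 54 at (x_1,x_2)=(6,1).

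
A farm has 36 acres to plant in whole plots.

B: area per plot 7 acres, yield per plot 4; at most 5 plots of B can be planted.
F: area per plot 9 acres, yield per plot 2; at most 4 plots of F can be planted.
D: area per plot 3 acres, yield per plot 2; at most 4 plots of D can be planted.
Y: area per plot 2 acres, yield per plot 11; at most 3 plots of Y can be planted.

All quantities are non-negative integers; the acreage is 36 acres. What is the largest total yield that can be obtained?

Y has the best ratio (11/2); taking only Y gives at most 3×11 = 33 (stopped by the supply cap of 3).
Mixing does better — 3×B, 3×D, and 3×Y: area 36 ≤ 36, yield 3·4 + 3·2 + 3·11 = 51.

51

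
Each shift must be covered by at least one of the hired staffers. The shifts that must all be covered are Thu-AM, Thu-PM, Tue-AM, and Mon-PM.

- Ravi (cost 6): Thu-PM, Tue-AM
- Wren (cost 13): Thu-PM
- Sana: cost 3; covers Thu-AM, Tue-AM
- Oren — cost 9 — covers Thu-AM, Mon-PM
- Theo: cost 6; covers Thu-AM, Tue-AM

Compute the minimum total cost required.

15

The greedy cost-per-new-shift heuristic would pick Sana, Ravi, and Oren for 18, but a cheaper cover exists.
Choose Ravi and Oren: together they cover Thu-AM, Thu-PM, Tue-AM, Mon-PM — every shift.
Total cost: 6 + 9 = 15.
No cover costs less than 15.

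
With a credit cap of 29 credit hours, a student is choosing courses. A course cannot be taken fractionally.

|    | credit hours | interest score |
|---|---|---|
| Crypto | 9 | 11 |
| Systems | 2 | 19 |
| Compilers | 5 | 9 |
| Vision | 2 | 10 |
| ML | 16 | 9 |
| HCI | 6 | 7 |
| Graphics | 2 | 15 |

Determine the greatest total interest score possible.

71

Crypto + Systems + Vision + HCI + Graphics: credit hours 9 + 2 + 2 + 6 + 2 = 21 ≤ 29, interest score 11 + 19 + 10 + 7 + 15 = 62.
Crypto + Systems + Compilers + Vision + Graphics: credit hours 9 + 2 + 5 + 2 + 2 = 20 ≤ 29, interest score 11 + 19 + 9 + 10 + 15 = 64.
Crypto + Systems + Compilers + Vision + HCI + Graphics: credit hours 9 + 2 + 5 + 2 + 6 + 2 = 26 ≤ 29, interest score 11 + 19 + 9 + 10 + 7 + 15 = 71.
Best is Crypto, Systems, Compilers, Vision, HCI, and Graphics with total interest score 71.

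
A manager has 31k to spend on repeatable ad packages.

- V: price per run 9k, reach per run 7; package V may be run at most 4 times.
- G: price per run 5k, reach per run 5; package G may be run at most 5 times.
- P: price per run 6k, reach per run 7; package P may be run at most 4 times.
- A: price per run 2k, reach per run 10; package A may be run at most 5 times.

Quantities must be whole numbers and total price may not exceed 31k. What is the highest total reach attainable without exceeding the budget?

3×P and 5×A: price 28 ≤ 31, reach 3·7 + 5·10 = 71.
3×G, 1×P, and 5×A: price 31 ≤ 31, reach 3·5 + 1·7 + 5·10 = 72.
Best is 72.

72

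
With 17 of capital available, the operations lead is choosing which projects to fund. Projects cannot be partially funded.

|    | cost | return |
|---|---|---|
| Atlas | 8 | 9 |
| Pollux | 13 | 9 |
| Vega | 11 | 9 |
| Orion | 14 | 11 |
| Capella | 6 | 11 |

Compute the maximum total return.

20

This is a 0-1 knapsack instance.
Capella: cost 6 ≤ 17, return 11.
Atlas + Capella: cost 8 + 6 = 14 ≤ 17, return 9 + 11 = 20.
Vega + Capella: cost 11 + 6 = 17 ≤ 17, return 9 + 11 = 20.
The maximum return is 20; one optimal choice is Atlas and Capella.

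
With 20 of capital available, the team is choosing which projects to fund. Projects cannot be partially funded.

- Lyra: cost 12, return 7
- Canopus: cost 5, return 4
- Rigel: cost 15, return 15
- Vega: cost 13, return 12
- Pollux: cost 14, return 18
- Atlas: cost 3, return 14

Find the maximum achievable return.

This is an integer program with binary decision variables.
Allowing fractional choices, the relaxed optimum would be about 35.0, but projects are indivisible.
Pollux + Atlas: cost 14 + 3 = 17 ≤ 20, return 18 + 14 = 32.
Vega + Atlas: cost 13 + 3 = 16 ≤ 20, return 12 + 14 = 26.
Rigel + Atlas: cost 15 + 3 = 18 ≤ 20, return 15 + 14 = 29.
Best is Pollux and Atlas with total return 32.

32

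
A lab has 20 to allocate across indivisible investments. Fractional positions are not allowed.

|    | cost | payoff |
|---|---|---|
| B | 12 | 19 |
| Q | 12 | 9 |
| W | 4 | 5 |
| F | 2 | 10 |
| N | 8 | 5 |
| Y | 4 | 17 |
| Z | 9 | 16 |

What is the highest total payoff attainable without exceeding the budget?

Take W, F, Y, and Z: cost 4 + 2 + 4 + 9 = 19 ≤ 20, payoff 5 + 10 + 17 + 16 = 48.
No other feasible combination does better.

48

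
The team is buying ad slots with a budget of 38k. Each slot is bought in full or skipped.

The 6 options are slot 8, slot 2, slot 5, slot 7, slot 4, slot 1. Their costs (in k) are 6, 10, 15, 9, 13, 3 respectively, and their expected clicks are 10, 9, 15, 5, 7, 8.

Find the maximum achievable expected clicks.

42

Take slot 8, slot 2, slot 5, and slot 1: cost 6 + 10 + 15 + 3 = 34 ≤ 38, expected clicks 10 + 9 + 15 + 8 = 42.
No other feasible combination does better.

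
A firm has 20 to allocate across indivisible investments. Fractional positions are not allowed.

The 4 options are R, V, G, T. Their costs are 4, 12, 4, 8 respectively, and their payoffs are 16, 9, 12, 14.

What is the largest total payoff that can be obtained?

Allowing fractional choices, the relaxed optimum would be about 45.0, but investments are indivisible.
R + G + T: cost 4 + 4 + 8 = 16 ≤ 20, payoff 16 + 12 + 14 = 42.
R + V + G: cost 4 + 12 + 4 = 20 ≤ 20, payoff 16 + 9 + 12 = 37.
Best is R, G, and T with total payoff 42.

42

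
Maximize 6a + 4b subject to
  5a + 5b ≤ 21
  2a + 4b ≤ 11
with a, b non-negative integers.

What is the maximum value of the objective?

24

(a,b)=(4,0) is feasible, giving 24.
(a,b)=(3,1) is feasible, giving 22.
(a,b)=(3,0) is feasible, giving 18.
Maximum is 24 at (a,b)=(4,0).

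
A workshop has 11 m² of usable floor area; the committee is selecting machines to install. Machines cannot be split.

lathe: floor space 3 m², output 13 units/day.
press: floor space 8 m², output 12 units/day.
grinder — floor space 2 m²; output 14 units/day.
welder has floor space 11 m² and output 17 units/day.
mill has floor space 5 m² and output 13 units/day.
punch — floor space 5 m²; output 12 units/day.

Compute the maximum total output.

Allowing fractional choices, the relaxed optimum would be about 42.4, but machines are indivisible.
lathe + grinder: floor space 3 + 2 = 5 ≤ 11, output 13 + 14 = 27.
lathe + grinder + mill: floor space 3 + 2 + 5 = 10 ≤ 11, output 13 + 14 + 13 = 40.
lathe + grinder + punch: floor space 3 + 2 + 5 = 10 ≤ 11, output 13 + 14 + 12 = 39.
Best is lathe, grinder, and mill with total output 40.

40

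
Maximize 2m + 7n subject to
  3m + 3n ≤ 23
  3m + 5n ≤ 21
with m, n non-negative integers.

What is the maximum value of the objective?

28

Relaxing integrality, the LP optimum is 29.40 at (m,n) = (0, 4.2), which is not an integer point.
(m,n)=(0,4) is feasible, giving 28.
(m,n)=(1,3) is feasible, giving 23.
No feasible integer point exceeds 28.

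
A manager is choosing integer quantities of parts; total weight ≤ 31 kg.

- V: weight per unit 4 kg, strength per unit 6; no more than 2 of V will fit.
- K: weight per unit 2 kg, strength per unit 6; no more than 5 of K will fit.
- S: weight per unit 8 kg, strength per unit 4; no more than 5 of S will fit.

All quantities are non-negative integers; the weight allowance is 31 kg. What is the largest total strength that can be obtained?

46

This is a bounded integer knapsack.
1×V, 5×K, and 2×S: weight 30 ≤ 31, strength 1·6 + 5·6 + 2·4 = 44.
2×V, 5×K, and 1×S: weight 26 ≤ 31, strength 2·6 + 5·6 + 1·4 = 46.
Best is 46.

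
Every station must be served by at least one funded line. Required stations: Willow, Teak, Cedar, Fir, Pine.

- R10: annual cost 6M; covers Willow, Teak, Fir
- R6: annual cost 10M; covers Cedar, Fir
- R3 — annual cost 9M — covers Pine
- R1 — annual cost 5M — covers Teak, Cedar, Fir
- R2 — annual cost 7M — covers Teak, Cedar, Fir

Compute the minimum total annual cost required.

This is a weighted set-cover instance.
Choose R10, R3, and R1: together they cover Willow, Teak, Cedar, Fir, Pine — every station.
Total annual cost: 6 + 9 + 5 = 20.
No cover costs less than 20.

20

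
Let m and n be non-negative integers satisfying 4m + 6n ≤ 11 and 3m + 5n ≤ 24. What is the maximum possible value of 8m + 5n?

16

(m,n)=(2,0): 4·2+6·0=8≤11, 3·2+5·0=6≤24, objective 16.
(m,n)=(1,1): 4·1+6·1=10≤11, 3·1+5·1=8≤24, objective 13.
(m,n)=(1,0): 4·1+6·0=4≤11, 3·1+5·0=3≤24, objective 8.
The best lattice point is (2,0), giving 16.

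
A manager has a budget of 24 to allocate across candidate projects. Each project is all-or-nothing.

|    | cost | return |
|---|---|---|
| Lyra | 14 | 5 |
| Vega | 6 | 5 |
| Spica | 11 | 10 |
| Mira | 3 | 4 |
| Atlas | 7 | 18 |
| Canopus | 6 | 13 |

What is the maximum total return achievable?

41

This is a 0-1 knapsack instance.
Allowing fractional choices, the relaxed optimum would be about 42.3, but projects are indivisible.
Spica + Atlas + Canopus: cost 11 + 7 + 6 = 24 ≤ 24, return 10 + 18 + 13 = 41.
Vega + Mira + Atlas + Canopus: cost 6 + 3 + 7 + 6 = 22 ≤ 24, return 5 + 4 + 18 + 13 = 40.
Vega + Atlas + Canopus: cost 6 + 7 + 6 = 19 ≤ 24, return 5 + 18 + 13 = 36.
Best is Spica, Atlas, and Canopus with total return 41.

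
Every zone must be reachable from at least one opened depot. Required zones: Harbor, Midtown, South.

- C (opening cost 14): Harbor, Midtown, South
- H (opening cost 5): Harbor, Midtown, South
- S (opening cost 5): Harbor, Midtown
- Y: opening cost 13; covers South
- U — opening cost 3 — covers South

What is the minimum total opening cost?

H alone covers Harbor, Midtown, South — every zone.
Total opening cost: 5.

5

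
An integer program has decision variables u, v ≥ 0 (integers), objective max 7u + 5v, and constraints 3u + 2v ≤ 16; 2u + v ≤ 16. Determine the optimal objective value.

(u,v)=(0,8): 3·0+2·8=16≤16, 2·0+1·8=8≤16, objective 40.
(u,v)=(0,7): 3·0+2·7=14≤16, 2·0+1·7=7≤16, objective 35.
No feasible integer point exceeds 40.

40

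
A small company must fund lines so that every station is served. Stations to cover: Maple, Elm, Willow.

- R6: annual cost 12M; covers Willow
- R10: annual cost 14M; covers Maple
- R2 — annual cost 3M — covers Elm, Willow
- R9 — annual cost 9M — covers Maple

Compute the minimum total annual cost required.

12

Choose R2 and R9: together they cover Maple, Elm, Willow — every station.
Total annual cost: 3 + 9 = 12.
No cover costs less than 12.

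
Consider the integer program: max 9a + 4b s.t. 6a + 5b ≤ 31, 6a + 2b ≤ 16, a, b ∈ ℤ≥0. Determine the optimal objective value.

29

(a,b)=(1,5): 6·1+5·5=31≤31, 6·1+2·5=16≤16, objective 29.
(a,b)=(1,4): 6·1+5·4=26≤31, 6·1+2·4=14≤16, objective 25.
The best lattice point is (1,5), giving 29.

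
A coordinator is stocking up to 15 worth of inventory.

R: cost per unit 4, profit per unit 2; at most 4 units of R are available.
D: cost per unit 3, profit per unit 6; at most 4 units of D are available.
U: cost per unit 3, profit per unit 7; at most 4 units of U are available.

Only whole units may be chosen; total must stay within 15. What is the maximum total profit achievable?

34

U has the best ratio (7/3); taking only U gives at most 4×7 = 28 (stopped by the supply cap of 4).
Mixing does better — 1×D and 4×U: cost 15 ≤ 15, profit 1·6 + 4·7 = 34.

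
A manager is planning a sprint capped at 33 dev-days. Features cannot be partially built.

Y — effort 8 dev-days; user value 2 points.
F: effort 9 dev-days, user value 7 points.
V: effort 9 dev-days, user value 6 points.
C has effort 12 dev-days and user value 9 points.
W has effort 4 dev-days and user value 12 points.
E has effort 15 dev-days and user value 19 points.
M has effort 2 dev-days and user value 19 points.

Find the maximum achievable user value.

C + W + E + M: effort 12 + 4 + 15 + 2 = 33 ≤ 33, user value 9 + 12 + 19 + 19 = 59.
F + W + E + M: effort 9 + 4 + 15 + 2 = 30 ≤ 33, user value 7 + 12 + 19 + 19 = 57.
Best is C, W, E, and M with total user value 59.

59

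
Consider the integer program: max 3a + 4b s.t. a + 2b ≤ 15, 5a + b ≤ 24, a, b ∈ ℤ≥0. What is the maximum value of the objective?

33

The continuous relaxation peaks at (3.67, 5.67) with value 33.67; rounding to a feasible lattice point costs some objective.
(a,b)=(3,6): 1·3+2·6=15≤15, 5·3+1·6=21≤24, objective 33.
(a,b)=(2,6): 1·2+2·6=14≤15, 5·2+1·6=16≤24, objective 30.
(a,b)=(3,5): 1·3+2·5=13≤15, 5·3+1·5=20≤24, objective 29.
Maximum is 33 at (a,b)=(3,6).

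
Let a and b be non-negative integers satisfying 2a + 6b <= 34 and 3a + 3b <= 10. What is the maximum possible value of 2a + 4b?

(a,b)=(0,3): 2·0+6·3=18≤34, 3·0+3·3=9≤10, objective 12.
(a,b)=(1,2): 2·1+6·2=14≤34, 3·1+3·2=9≤10, objective 10.
(a,b)=(0,2): 2·0+6·2=12≤34, 3·0+3·2=6≤10, objective 8.
The best lattice point is (0,3), giving 12.

12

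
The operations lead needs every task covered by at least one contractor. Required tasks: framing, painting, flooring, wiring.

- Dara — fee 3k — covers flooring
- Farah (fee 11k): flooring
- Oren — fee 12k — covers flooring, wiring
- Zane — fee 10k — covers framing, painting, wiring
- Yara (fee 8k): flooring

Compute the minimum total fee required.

Choose Dara and Zane: together they cover framing, painting, flooring, wiring — every task.
Total fee: 3 + 10 = 13.
No cover costs less than 13.

13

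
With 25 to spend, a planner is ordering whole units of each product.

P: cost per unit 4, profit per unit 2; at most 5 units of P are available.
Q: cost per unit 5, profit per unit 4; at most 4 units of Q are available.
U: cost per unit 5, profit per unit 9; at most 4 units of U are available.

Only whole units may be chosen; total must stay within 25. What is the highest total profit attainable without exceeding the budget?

40

1×P and 4×U: cost 24 ≤ 25, profit 1·2 + 4·9 = 38.
1×Q and 4×U: cost 25 ≤ 25, profit 1·4 + 4·9 = 40.
Best is 40.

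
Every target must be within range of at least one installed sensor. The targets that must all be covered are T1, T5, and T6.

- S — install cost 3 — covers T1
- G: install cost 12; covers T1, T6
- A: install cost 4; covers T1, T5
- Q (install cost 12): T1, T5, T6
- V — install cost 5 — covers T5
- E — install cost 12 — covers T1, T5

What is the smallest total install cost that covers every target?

12

This is an integer covering problem.
The greedy cost-per-new-target heuristic would pick A and G for 16, but a cheaper cover exists.
Q alone covers T1, T5, T6 — every target.
Total install cost: 12.
No cover costs less than 12.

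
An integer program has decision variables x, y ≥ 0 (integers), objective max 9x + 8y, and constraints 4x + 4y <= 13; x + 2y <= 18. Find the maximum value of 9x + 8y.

The continuous relaxation peaks at (3.25, 0) with value 29.25; rounding to a feasible lattice point costs some objective.
(x,y)=(3,0): 4·3+4·0=12≤13, 1·3+2·0=3≤18, objective 27.
(x,y)=(2,1): 4·2+4·1=12≤13, 1·2+2·1=4≤18, objective 26.
(x,y)=(2,0): 4·2+4·0=8≤13, 1·2+2·0=2≤18, objective 18.
No feasible integer point exceeds 27.

27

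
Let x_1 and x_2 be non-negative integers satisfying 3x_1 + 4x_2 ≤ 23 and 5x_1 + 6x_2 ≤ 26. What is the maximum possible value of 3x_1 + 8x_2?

32

The continuous relaxation peaks at (0, 4.33) with value 34.67; rounding to a feasible lattice point costs some objective.
(x_1,x_2)=(0,4): 3·0+4·4=16≤23, 5·0+6·4=24≤26, objective 32.
(x_1,x_2)=(1,3): 3·1+4·3=15≤23, 5·1+6·3=23≤26, objective 27.
(x_1,x_2)=(0,3): 3·0+4·3=12≤23, 5·0+6·3=18≤26, objective 24.
No feasible integer point exceeds 32.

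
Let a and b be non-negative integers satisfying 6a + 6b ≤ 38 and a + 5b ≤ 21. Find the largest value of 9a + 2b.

Relaxing integrality, the LP optimum is 57.00 at (a,b) = (6.33, 0), which is not an integer point.
(a,b)=(6,0): 6·6+6·0=36≤38, 1·6+5·0=6≤21, objective 54.
(a,b)=(5,1): 6·5+6·1=36≤38, 1·5+5·1=10≤21, objective 47.
(a,b)=(5,0): 6·5+6·0=30≤38, 1·5+5·0=5≤21, objective 45.
No feasible integer point exceeds 54.

54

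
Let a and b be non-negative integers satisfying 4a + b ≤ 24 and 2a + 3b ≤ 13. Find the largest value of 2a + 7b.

28

Relaxing integrality, the LP optimum is 30.33 at (a,b) = (0, 4.33), which is not an integer point.
(a,b)=(0,4): 4·0+1·4=4≤24, 2·0+3·4=12≤13, objective 28.
(a,b)=(1,3): 4·1+1·3=7≤24, 2·1+3·3=11≤13, objective 23.
(a,b)=(0,3): 4·0+1·3=3≤24, 2·0+3·3=9≤13, objective 21.
No feasible integer point exceeds 28.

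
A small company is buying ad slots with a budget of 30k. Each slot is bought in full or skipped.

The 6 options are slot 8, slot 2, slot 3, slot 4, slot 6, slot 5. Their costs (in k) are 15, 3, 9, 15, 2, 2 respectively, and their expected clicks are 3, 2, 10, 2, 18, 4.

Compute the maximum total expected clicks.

slot 8 + slot 3 + slot 6 + slot 5: cost 15 + 9 + 2 + 2 = 28 ≤ 30, expected clicks 3 + 10 + 18 + 4 = 35.
slot 2 + slot 3 + slot 6 + slot 5: cost 3 + 9 + 2 + 2 = 16 ≤ 30, expected clicks 2 + 10 + 18 + 4 = 34.
Best is slot 8, slot 3, slot 6, and slot 5 with total expected clicks 35.

35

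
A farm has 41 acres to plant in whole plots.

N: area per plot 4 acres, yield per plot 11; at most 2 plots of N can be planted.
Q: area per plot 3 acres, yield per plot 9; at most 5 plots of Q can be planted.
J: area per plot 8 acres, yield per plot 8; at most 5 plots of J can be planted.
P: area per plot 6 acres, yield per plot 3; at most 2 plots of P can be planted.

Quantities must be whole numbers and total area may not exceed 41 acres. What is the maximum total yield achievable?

This is a bounded integer knapsack.
2×N, 5×Q, 1×J, and 1×P: area 37 ≤ 41, yield 2·11 + 5·9 + 1·8 + 1·3 = 78.
2×N, 5×Q, and 2×J: area 39 ≤ 41, yield 2·11 + 5·9 + 2·8 = 83.
Best is 83.

83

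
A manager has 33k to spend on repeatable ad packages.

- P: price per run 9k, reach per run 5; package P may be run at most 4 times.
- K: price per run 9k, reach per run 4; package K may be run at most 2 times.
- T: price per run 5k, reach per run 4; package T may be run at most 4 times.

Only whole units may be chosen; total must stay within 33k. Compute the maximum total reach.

22

This is a bounded integer knapsack.
Take 2×P and 3×T: price 33 ≤ 33, reach 2·5 + 3·4 = 22.
No other integer combination yields more.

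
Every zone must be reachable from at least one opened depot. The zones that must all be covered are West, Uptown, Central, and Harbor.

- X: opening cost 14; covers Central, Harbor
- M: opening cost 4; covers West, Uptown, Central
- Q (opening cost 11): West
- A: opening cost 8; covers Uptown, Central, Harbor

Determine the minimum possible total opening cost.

12

Choose M and A: together they cover West, Uptown, Central, Harbor — every zone.
Total opening cost: 4 + 8 = 12.
No cover costs less than 12.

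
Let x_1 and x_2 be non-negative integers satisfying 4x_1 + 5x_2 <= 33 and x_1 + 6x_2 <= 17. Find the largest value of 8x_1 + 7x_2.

Relaxing integrality, the LP optimum is 66.00 at (x_1,x_2) = (8.25, 0), which is not an integer point.
(x_1,x_2)=(8,0): 4·8+5·0=32≤33, 1·8+6·0=8≤17, objective 64.
(x_1,x_2)=(7,1): 4·7+5·1=33≤33, 1·7+6·1=13≤17, objective 63.
Maximum is 64 at (x_1,x_2)=(8,0).

64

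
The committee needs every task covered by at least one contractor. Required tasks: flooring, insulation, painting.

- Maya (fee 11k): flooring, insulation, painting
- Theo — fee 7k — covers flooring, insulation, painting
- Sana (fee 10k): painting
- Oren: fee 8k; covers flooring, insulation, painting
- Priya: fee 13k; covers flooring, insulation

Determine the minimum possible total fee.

Theo alone covers flooring, insulation, painting — every task.
Total fee: 7.

7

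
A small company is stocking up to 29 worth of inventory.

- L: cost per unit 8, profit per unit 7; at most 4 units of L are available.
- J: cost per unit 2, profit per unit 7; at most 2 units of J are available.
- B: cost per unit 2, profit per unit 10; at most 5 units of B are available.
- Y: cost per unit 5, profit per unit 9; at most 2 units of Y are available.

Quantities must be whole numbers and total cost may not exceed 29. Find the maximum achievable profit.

B has the best ratio (10/2); taking only B gives at most 5×10 = 50 (stopped by the supply cap of 5).
Mixing does better — 2×J, 5×B, and 2×Y: cost 24 ≤ 29, profit 2·7 + 5·10 + 2·9 = 82.

82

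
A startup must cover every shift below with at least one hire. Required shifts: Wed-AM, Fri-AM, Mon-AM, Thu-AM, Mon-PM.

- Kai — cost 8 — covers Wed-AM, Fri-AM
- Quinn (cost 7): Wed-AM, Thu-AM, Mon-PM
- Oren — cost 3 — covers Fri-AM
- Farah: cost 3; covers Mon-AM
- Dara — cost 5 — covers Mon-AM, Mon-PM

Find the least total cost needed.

Choose Quinn, Oren, and Farah: together they cover Wed-AM, Fri-AM, Mon-AM, Thu-AM, Mon-PM — every shift.
Total cost: 7 + 3 + 3 = 13.
No cover costs less than 13.

13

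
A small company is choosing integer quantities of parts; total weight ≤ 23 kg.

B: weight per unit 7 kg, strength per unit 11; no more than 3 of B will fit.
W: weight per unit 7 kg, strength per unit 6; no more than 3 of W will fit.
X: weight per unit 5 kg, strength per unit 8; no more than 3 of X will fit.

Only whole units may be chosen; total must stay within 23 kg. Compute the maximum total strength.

This is a bounded integer knapsack.
X has the best ratio (8/5); taking only X gives at most 3×8 = 24 (stopped by the supply cap of 3).
Mixing does better — 1×B and 3×X: weight 22 ≤ 23, strength 1·11 + 3·8 = 35.

35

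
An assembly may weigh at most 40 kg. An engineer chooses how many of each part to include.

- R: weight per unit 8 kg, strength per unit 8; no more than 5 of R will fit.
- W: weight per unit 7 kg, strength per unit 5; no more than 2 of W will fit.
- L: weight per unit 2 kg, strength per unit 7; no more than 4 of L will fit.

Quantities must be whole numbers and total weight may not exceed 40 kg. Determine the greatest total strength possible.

This is a bounded integer knapsack.
Take 4×R and 4×L: weight 40 ≤ 40, strength 4·8 + 4·7 = 60.
L has the best ratio (7/2) and is taken to its limit of 4; remaining capacity is filled optimally with the others.

60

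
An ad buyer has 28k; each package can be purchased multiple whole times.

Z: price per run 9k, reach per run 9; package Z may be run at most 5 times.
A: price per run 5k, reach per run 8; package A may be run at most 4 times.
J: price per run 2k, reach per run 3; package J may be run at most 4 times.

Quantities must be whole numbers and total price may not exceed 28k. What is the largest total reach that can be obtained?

Take 4×A and 4×J: price 28 ≤ 28, reach 4·8 + 4·3 = 44.
A has the best ratio (8/5) and is taken to its limit of 4; remaining capacity is filled optimally with the others.

44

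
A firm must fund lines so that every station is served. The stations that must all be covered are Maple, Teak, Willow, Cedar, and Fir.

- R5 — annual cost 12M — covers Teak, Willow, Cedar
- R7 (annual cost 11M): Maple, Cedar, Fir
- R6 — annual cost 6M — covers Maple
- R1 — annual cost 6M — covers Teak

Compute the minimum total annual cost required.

23

Choose R5 and R7: together they cover Maple, Teak, Willow, Cedar, Fir — every station.
Total annual cost: 12 + 11 = 23.
No cover costs less than 23.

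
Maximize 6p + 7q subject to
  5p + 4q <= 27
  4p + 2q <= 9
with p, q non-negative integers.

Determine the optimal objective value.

28

(p,q)=(0,4): 5·0+4·4=16≤27, 4·0+2·4=8≤9, objective 28.
(p,q)=(0,3): 5·0+4·3=12≤27, 4·0+2·3=6≤9, objective 21.
No feasible integer point exceeds 28.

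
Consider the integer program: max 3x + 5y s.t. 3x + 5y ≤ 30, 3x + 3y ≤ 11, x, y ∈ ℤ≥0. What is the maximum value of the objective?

Relaxing integrality, the LP optimum is 18.33 at (x,y) = (0, 3.67), which is not an integer point.
(x,y)=(0,3): 3·0+5·3=15≤30, 3·0+3·3=9≤11, objective 15.
(x,y)=(1,2): 3·1+5·2=13≤30, 3·1+3·2=9≤11, objective 13.
(x,y)=(0,2): 3·0+5·2=10≤30, 3·0+3·2=6≤11, objective 10.
Maximum is 15 at (x,y)=(0,3).

15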